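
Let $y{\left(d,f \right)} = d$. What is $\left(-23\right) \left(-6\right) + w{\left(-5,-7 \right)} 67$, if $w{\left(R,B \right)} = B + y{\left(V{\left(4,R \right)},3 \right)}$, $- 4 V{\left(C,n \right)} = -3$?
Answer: $- \frac{1123}{4} \approx -280.75$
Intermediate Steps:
$V{\left(C,n \right)} = \frac{3}{4}$ ($V{\left(C,n \right)} = \left(- \frac{1}{4}\right) \left(-3\right) = \frac{3}{4}$)
$w{\left(R,B \right)} = \frac{3}{4} + B$ ($w{\left(R,B \right)} = B + \frac{3}{4} = \frac{3}{4} + B$)
$\left(-23\right) \left(-6\right) + w{\left(-5,-7 \right)} 67 = \left(-23\right) \left(-6\right) + \left(\frac{3}{4} - 7\right) 67 = 138 - \frac{1675}{4} = - \frac{1123}{4}$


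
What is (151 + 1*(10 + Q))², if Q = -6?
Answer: 24025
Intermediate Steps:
(151 + 1*(10 + Q))² = (151 + 1*(10 - 6))² = (151 + 1*4)² = (151 + 4)² = 155² = 24025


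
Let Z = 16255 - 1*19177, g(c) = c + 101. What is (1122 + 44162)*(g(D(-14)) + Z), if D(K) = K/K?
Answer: -127700880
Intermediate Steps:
D(K) = 1
g(c) = 101 + c
Z = -2922 (Z = 16255 - 19177 = -2922)
(1122 + 44162)*(g(D(-14)) + Z) = (1122 + 44162)*((101 + 1) - 2922) = 45284*(102 - 2922) = 45284*(-2820) = -127700880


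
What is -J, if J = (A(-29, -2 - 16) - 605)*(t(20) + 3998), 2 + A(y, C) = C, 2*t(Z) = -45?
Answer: 4969375/2 ≈ 2.4847e+6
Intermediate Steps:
t(Z) = -45/2 (t(Z) = (½)*(-45) = -45/2)
A(y, C) = -2 + C
J = -4969375/2 (J = ((-2 + (-2 - 16)) - 605)*(-45/2 + 3998) = ((-2 - 18) - 605)*(7951/2) = (-20 - 605)*(7951/2) = -625*7951/2 = -4969375/2 ≈ -2.4847e+6)
-J = -1*(-4969375/2) = 4969375/2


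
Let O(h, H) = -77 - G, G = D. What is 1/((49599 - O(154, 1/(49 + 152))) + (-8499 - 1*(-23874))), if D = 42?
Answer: 1/65093 ≈ 1.5363e-5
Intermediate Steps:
G = 42
O(h, H) = -119 (O(h, H) = -77 - 1*42 = -77 - 42 = -119)
1/((49599 - O(154, 1/(49 + 152))) + (-8499 - 1*(-23874))) = 1/((49599 - 1*(-119)) + (-8499 - 1*(-23874))) = 1/((49599 + 119) + (-8499 + 23874)) = 1/(49718 + 15375) = 1/65093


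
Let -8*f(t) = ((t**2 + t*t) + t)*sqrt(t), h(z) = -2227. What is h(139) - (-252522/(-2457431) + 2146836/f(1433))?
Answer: -5472951359/2457431 + 17174688*sqrt(1433)/5887352963 ≈ -2227.0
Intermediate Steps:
f(t) = -sqrt(t)*(t + 2*t**2)/8 (f(t) = -((t**2 + t*t) + t)*sqrt(t)/8 = -((t**2 + t**2) + t)*sqrt(t)/8 = -(2*t**2 + t)*sqrt(t)/8 = -(t + 2*t**2)*sqrt(t)/8 = -sqrt(t)*(t + 2*t**2)/8)
h(139) - (-252522/(-2457431) + 2146836/f(1433)) = -2227 - (-252522/(-2457431) + 2146836/((1433**(3/2)*(-1 - 2*1433)/8))) = -2227 - (-252522*(-1/2457431) + 2146836/(((1433*sqrt(1433))*(-1 - 2866)/8))) = -2227 - (252522/2457431 + 2146836/(((1/8)*(1433*sqrt(1433))*(-2867)))) = -2227 - (252522/2457431 + 2146836/((-4108411*sqrt(1433)/8))) = -2227 - (252522/2457431 + 2146836*(-8*sqrt(1433)/5887352963)) = -2227 - (252522/2457431 - 17174688*sqrt(1433)/5887352963) = -2227 + (-252522/2457431 + 17174688*sqrt(1433)/5887352963) = -5472951359/2457431 + 17174688*sqrt(1433)/5887352963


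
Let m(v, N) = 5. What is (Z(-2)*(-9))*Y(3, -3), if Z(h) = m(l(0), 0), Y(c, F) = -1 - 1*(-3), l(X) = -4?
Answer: -90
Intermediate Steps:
Y(c, F) = 2 (Y(c, F) = -1 + 3 = 2)
Z(h) = 5
(Z(-2)*(-9))*Y(3, -3) = (5*(-9))*2 = -45*2 = -90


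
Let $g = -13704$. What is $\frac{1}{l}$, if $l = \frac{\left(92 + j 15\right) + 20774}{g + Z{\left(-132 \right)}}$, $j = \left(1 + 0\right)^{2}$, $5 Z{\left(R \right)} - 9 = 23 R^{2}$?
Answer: $\frac{47463}{14915} \approx 3.1822$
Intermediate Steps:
$Z{\left(R \right)} = \frac{9}{5} + \frac{23 R^{2}}{5}$
$j = 1$ ($j = 1^{2} = 1$)
$l = \frac{14915}{47463}$ ($l = \frac{\left(92 + 1 \cdot 15\right) + 20774}{-13704 + \left(\frac{9}{5} + \frac{23 \left(-132\right)^{2}}{5}\right)} = \frac{\left(92 + 15\right) + 20774}{-13704 + \left(\frac{9}{5} + \frac{23}{5} \cdot 17424\right)} = \frac{107 + 20774}{-13704 + \left(\frac{9}{5} + \frac{400752}{5}\right)} = \frac{20881}{-13704 + \frac{400761}{5}} = \frac{20881}{\frac{332241}{5}} = 20881 \cdot \frac{5}{332241} = \frac{14915}{47463} \approx 0.31424$)
$\frac{1}{l} = \frac{1}{\frac{14915}{47463}} = \frac{47463}{14915}$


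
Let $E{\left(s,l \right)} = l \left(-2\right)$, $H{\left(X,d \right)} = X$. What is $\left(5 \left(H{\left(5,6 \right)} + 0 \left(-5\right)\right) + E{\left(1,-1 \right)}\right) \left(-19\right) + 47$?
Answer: $-466$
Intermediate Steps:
$E{\left(s,l \right)} = - 2 l$
$\left(5 \left(H{\left(5,6 \right)} + 0 \left(-5\right)\right) + E{\left(1,-1 \right)}\right) \left(-19\right) + 47 = \left(5 \left(5 + 0 \left(-5\right)\right) - -2\right) \left(-19\right) + 47 = \left(5 \left(5 + 0\right) + 2\right) \left(-19\right) + 47 = \left(5 \cdot 5 + 2\right) \left(-19\right) + 47 = \left(25 + 2\right) \left(-19\right) + 47 = 27 \left(-19\right) + 47 = -513 + 47 = -466$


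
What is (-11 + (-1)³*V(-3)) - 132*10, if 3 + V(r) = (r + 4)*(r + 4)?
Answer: -1329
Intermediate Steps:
V(r) = -3 + (4 + r)² (V(r) = -3 + (r + 4)*(r + 4) = -3 + (4 + r)*(4 + r) = -3 + (4 + r)²)
(-11 + (-1)³*V(-3)) - 132*10 = (-11 + (-1)³*(-3 + (4 - 3)²)) - 132*10 = (-11 - (-3 + 1²)) - 1320 = (-11 - (-3 + 1)) - 1320 = (-11 - 1*(-2)) - 1320 = (-11 + 2) - 1320 = -9 - 1320 = -1329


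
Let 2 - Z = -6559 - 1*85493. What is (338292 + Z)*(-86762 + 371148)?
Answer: 122384377556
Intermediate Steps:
Z = 92054 (Z = 2 - (-6559 - 1*85493) = 2 - (-6559 - 85493) = 2 - 1*(-92052) = 2 + 92052 = 92054)
(338292 + Z)*(-86762 + 371148) = (338292 + 92054)*(-86762 + 371148) = 430346*284386 = 122384377556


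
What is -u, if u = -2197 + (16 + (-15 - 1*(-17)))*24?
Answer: 1765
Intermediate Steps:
u = -1765 (u = -2197 + (16 + (-15 + 17))*24 = -2197 + (16 + 2)*24 = -2197 + 18*24 = -2197 + 432 = -1765)
-u = -1*(-1765) = 1765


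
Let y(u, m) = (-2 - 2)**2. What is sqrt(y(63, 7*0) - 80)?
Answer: 8*I ≈ 8.0*I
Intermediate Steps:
y(u, m) = 16 (y(u, m) = (-4)**2 = 16)
sqrt(y(63, 7*0) - 80) = sqrt(16 - 80) = sqrt(-64) = 8*I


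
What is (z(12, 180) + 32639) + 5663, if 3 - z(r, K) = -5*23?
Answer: 38420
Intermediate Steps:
z(r, K) = 118 (z(r, K) = 3 - (-5)*23 = 3 - 1*(-115) = 3 + 115 = 118)
(z(12, 180) + 32639) + 5663 = (118 + 32639) + 5663 = 32757 + 5663 = 38420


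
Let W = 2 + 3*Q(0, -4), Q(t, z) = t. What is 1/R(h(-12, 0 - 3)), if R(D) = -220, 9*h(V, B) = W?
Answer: -1/220 ≈ -0.0045455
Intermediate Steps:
W = 2 (W = 2 + 3*0 = 2 + 0 = 2)
h(V, B) = 2/9 (h(V, B) = (⅑)*2 = 2/9)
1/R(h(-12, 0 - 3)) = 1/(-220) = -1/220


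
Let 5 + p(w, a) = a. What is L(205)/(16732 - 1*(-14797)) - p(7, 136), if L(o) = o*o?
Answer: -99714/769 ≈ -129.67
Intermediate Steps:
p(w, a) = -5 + a
L(o) = o²
L(205)/(16732 - 1*(-14797)) - p(7, 136) = 205²/(16732 - 1*(-14797)) - (-5 + 136) = 42025/(16732 + 14797) - 1*131 = 42025/31529 - 131 = 42025*(1/31529) - 131 = 1025/769 - 131 = -99714/769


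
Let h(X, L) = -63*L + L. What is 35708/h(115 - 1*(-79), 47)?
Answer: -17854/1457 ≈ -12.254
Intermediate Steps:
h(X, L) = -62*L
35708/h(115 - 1*(-79), 47) = 35708/((-62*47)) = 35708/(-2914) = 35708*(-1/2914) = -17854/1457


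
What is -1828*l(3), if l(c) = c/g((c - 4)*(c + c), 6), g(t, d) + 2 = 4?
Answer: -2742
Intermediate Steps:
g(t, d) = 2 (g(t, d) = -2 + 4 = 2)
l(c) = c/2
-1828*l(3) = -914*3 = -1828*3/2 = -2742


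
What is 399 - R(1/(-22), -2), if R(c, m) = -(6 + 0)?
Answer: 405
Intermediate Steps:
R(c, m) = -6 (R(c, m) = -1*6 = -6)
399 - R(1/(-22), -2) = 399 - 1*(-6) = 399 + 6 = 405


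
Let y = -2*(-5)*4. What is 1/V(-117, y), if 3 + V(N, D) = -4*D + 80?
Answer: -1/83 ≈ -0.012048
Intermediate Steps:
y = 40 (y = 10*4 = 40)
V(N, D) = 77 - 4*D (V(N, D) = -3 + (-4*D + 80) = -3 + (80 - 4*D) = 77 - 4*D)
1/V(-117, y) = 1/(77 - 4*40) = 1/(77 - 160) = 1/(-83) = -1/83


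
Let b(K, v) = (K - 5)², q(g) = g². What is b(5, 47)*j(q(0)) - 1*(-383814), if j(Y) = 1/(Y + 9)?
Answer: 383814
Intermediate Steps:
j(Y) = 1/(9 + Y)
b(K, v) = (-5 + K)²
b(5, 47)*j(q(0)) - 1*(-383814) = (-5 + 5)²/(9 + 0²) - 1*(-383814) = 0²/(9 + 0) + 383814 = 0/9 + 383814 = 0*(⅑) + 383814 = 0 + 383814 = 383814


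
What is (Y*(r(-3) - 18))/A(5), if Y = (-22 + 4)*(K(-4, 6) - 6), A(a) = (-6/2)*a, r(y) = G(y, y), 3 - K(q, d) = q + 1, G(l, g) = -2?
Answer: 0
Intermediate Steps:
K(q, d) = 2 - q (K(q, d) = 3 - (q + 1) = 3 - (1 + q) = 3 + (-1 - q) = 2 - q)
r(y) = -2
A(a) = -3*a (A(a) = (-6*½)*a = -3*a)
Y = 0 (Y = (-22 + 4)*((2 - 1*(-4)) - 6) = -18*((2 + 4) - 6) = -18*(6 - 6) = -18*0 = 0)
(Y*(r(-3) - 18))/A(5) = (0*(-2 - 18))/((-3*5)) = (0*(-20))/(-15) = 0*(-1/15) = 0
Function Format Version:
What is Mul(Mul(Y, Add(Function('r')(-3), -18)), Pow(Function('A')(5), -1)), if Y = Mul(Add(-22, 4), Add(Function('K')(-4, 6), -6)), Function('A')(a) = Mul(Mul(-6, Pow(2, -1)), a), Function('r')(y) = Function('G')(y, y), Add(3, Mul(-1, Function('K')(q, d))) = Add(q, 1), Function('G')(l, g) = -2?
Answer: 0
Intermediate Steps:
Function('K')(q, d) = Add(2, Mul(-1, q)) (Function('K')(q, d) = Add(3, Mul(-1, Add(q, 1))) = Add(3, Mul(-1, Add(1, q))) = Add(3, Add(-1, Mul(-1, q))) = Add(2, Mul(-1, q)))
Function('r')(y) = -2
Function('A')(a) = Mul(-3, a) (Function('A')(a) = Mul(Mul(-6, Rational(1, 2)), a) = Mul(-3, a))
Y = 0 (Y = Mul(Add(-22, 4), Add(Add(2, Mul(-1, -4)), -6)) = Mul(-18, Add(Add(2, 4), -6)) = Mul(-18, Add(6, -6)) = Mul(-18, 0) = 0)
Mul(Mul(Y, Add(Function('r')(-3), -18)), Pow(Function('A')(5), -1)) = Mul(Mul(0, Add(-2, -18)), Pow(Mul(-3, 5), -1)) = Mul(Mul(0, -20), Pow(-15, -1)) = Mul(0, Rational(-1, 15)) = 0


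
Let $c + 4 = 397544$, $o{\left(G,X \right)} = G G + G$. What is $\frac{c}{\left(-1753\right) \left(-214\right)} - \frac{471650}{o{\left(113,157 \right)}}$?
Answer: $- \frac{42953653505}{1208144811} \approx -35.553$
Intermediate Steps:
$o{\left(G,X \right)} = G + G^{2}$ ($o{\left(G,X \right)} = G^{2} + G = G + G^{2}$)
$c = 397540$ ($c = -4 + 397544 = 397540$)
$\frac{c}{\left(-1753\right) \left(-214\right)} - \frac{471650}{o{\left(113,157 \right)}} = \frac{397540}{\left(-1753\right) \left(-214\right)} - \frac{471650}{113 \left(1 + 113\right)} = \frac{397540}{375142} - \frac{471650}{113 \cdot 114} = 397540 \cdot \frac{1}{375142} - \frac{471650}{12882} = \frac{198770}{187571} - \frac{235825}{6441} = - \frac{42953653505}{1208144811}$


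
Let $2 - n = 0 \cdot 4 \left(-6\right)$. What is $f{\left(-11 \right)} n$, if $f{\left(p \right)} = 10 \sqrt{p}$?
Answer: $20 i \sqrt{11} \approx 66.333 i$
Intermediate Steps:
$n = 2$ ($n = 2 - 0 \cdot 4 \left(-6\right) = 2 - 0 \left(-6\right) = 2 - 0 = 2 + 0 = 2$)
$f{\left(-11 \right)} n = 10 \sqrt{-11} \cdot 2 = 10 i \sqrt{11} \cdot 2 = 20 i \sqrt{11}$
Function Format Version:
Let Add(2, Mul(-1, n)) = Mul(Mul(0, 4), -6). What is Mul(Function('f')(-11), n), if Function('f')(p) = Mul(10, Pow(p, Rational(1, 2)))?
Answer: Mul(20, I, Pow(11, Rational(1, 2))) ≈ Mul(66.333, I)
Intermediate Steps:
n = 2 (n = Add(2, Mul(-1, Mul(Mul(0, 4), -6))) = Add(2, Mul(-1, Mul(0, -6))) = Add(2, Mul(-1, 0)) = Add(2, 0) = 2)
Mul(Function('f')(-11), n) = Mul(Mul(10, Pow(-11, Rational(1, 2))), 2) = Mul(Mul(10, Mul(I, Pow(11, Rational(1, 2)))), 2) = Mul(Mul(10, I, Pow(11, Rational(1, 2))), 2) = Mul(20, I, Pow(11, Rational(1, 2)))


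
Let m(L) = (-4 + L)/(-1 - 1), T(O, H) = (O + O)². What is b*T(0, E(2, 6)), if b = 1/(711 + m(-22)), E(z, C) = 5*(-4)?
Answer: 0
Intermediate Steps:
E(z, C) = -20
T(O, H) = 4*O² (T(O, H) = (2*O)² = 4*O²)
m(L) = 2 - L/2 (m(L) = (-4 + L)/(-2) = -(-4 + L)/2 = 2 - L/2)
b = 1/724 (b = 1/(711 + (2 - ½*(-22))) = 1/(711 + (2 + 11)) = 1/(711 + 13) = 1/724 ≈ 0.0013812)
b*T(0, E(2, 6)) = (4*0²)/724 = (4*0)/724 = (1/724)*0 = 0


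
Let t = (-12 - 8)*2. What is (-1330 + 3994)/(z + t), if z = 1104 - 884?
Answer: 74/5 ≈ 14.800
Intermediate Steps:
z = 220
t = -40 (t = -20*2 = -40)
(-1330 + 3994)/(z + t) = (-1330 + 3994)/(220 - 40) = 2664/180 = 2664*(1/180) = 74/5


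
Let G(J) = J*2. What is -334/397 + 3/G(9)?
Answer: -1607/2382 ≈ -0.67464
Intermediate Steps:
G(J) = 2*J
-334/397 + 3/G(9) = -334/397 + 3/((2*9)) = -334*1/397 + 3/18 = -334/397 + 3*(1/18) = -334/397 + 1/6 = -1607/2382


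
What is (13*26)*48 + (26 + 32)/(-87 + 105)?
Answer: 146045/9 ≈ 16227.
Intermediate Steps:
(13*26)*48 + (26 + 32)/(-87 + 105) = 338*48 + 58/18 = 16224 + 58*(1/18) = 16224 + 29/9 = 146045/9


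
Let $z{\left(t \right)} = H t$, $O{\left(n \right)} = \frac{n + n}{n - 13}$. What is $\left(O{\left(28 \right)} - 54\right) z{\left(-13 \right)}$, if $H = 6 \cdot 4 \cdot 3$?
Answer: $\frac{235248}{5} \approx 47050.0$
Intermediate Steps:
$H = 72$ ($H = 24 \cdot 3 = 72$)
$O{\left(n \right)} = \frac{2 n}{-13 + n}$
$z{\left(t \right)} = 72 t$
$\left(O{\left(28 \right)} - 54\right) z{\left(-13 \right)} = \left(2 \cdot 28 \frac{1}{-13 + 28} - 54\right) 72 \left(-13\right) = \left(2 \cdot 28 \cdot \frac{1}{15} - 54\right) \left(-936\right) = \left(\frac{56}{15} - 54\right) \left(-936\right) = \left(- \frac{754}{15}\right) \left(-936\right) = \frac{235248}{5}$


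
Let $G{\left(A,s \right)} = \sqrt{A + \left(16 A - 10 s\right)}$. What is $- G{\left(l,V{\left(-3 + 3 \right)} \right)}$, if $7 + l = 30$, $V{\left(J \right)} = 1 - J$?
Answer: $- \sqrt{381} \approx -19.519$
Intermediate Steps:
$l = 23$ ($l = -7 + 30 = 23$)
$G{\left(A,s \right)} = \sqrt{- 10 s + 17 A}$ ($G{\left(A,s \right)} = \sqrt{A + \left(- 10 s + 16 A\right)} = \sqrt{- 10 s + 17 A}$)
$- G{\left(l,V{\left(-3 + 3 \right)} \right)} = - \sqrt{- 10 \left(1 - \left(-3 + 3\right)\right) + 17 \cdot 23} = - \sqrt{- 10 \left(1 - 0\right) + 391} = - \sqrt{- 10 \left(1 + 0\right) + 391} = - \sqrt{\left(-10\right) 1 + 391} = - \sqrt{-10 + 391} = - \sqrt{381}$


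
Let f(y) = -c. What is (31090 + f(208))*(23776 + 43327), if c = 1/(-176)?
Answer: 367176946623/176 ≈ 2.0862e+9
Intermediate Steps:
c = -1/176 ≈ -0.0056818
f(y) = 1/176 (f(y) = -1*(-1/176) = 1/176)
(31090 + f(208))*(23776 + 43327) = (31090 + 1/176)*(23776 + 43327) = (5471841/176)*67103 = 367176946623/176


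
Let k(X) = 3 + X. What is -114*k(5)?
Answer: -912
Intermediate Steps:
-114*k(5) = -114*(3 + 5) = -114*8 = -912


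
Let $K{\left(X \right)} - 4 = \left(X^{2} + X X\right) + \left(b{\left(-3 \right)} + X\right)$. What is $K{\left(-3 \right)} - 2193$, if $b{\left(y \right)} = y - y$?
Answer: $-2174$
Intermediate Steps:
$b{\left(y \right)} = 0$
$K{\left(X \right)} = 4 + X + 2 X^{2}$ ($K{\left(X \right)} = 4 + \left(\left(X^{2} + X X\right) + \left(0 + X\right)\right) = 4 + \left(\left(X^{2} + X^{2}\right) + X\right) = 4 + \left(2 X^{2} + X\right) = 4 + \left(X + 2 X^{2}\right) = 4 + X + 2 X^{2}$)
$K{\left(-3 \right)} - 2193 = \left(4 - 3 + 2 \left(-3\right)^{2}\right) - 2193 = \left(4 - 3 + 2 \cdot 9\right) - 2193 = \left(4 - 3 + 18\right) - 2193 = 19 - 2193 = -2174$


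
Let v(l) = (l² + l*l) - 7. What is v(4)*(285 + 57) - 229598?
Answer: -221048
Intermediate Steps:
v(l) = -7 + 2*l² (v(l) = (l² + l²) - 7 = 2*l² - 7 = -7 + 2*l²)
v(4)*(285 + 57) - 229598 = (-7 + 2*4²)*(285 + 57) - 229598 = (-7 + 2*16)*342 - 229598 = (-7 + 32)*342 - 229598 = 25*342 - 229598 = 8550 - 229598 = -221048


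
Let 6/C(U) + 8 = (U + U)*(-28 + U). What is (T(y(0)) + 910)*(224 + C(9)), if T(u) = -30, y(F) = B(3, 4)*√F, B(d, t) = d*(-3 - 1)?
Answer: 6898672/35 ≈ 1.9711e+5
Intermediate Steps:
B(d, t) = -4*d (B(d, t) = d*(-4) = -4*d)
C(U) = 6/(-8 + 2*U*(-28 + U)) (C(U) = 6/(-8 + (U + U)*(-28 + U)) = 6/(-8 + (2*U)*(-28 + U)) = 6/(-8 + 2*U*(-28 + U)))
y(F) = -12*√F (y(F) = (-4*3)*√F = -12*√F)
(T(y(0)) + 910)*(224 + C(9)) = (-30 + 910)*(224 + 3/(-4 + 9² - 28*9)) = 880*(224 + 3/(-4 + 81 - 252)) = 880*(224 + 3/(-175)) = 880*(224 + 3*(-1/175)) = 880*(224 - 3/175) = 880*(39197/175) = 6898672/35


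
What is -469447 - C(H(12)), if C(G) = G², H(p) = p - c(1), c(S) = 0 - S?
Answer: -469616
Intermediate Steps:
c(S) = -S
H(p) = 1 + p (H(p) = p - (-1) = p - 1*(-1) = p + 1 = 1 + p)
-469447 - C(H(12)) = -469447 - (1 + 12)² = -469447 - 1*13² = -469447 - 1*169 = -469447 - 169 = -469616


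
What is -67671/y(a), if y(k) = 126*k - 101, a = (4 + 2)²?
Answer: -67671/4435 ≈ -15.258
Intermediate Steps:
a = 36 (a = 6² = 36)
y(k) = -101 + 126*k
-67671/y(a) = -67671/(-101 + 126*36) = -67671/(-101 + 4536) = -67671/4435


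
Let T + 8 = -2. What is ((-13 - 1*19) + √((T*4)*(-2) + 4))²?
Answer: 1108 - 128*√21 ≈ 521.43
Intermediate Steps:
T = -10 (T = -8 - 2 = -10)
((-13 - 1*19) + √((T*4)*(-2) + 4))² = ((-13 - 1*19) + √(-10*4*(-2) + 4))² = ((-13 - 19) + √(-40*(-2) + 4))² = (-32 + √(80 + 4))² = (-32 + √84)² = (-32 + 2*√21)²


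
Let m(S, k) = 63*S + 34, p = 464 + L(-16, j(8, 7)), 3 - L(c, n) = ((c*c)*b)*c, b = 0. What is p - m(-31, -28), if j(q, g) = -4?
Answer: 2386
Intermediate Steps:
L(c, n) = 3 (L(c, n) = 3 - (c*c)*0*c = 3 - c²*0*c = 3 - 0*c = 3 - 1*0 = 3 + 0 = 3)
p = 467 (p = 464 + 3 = 467)
m(S, k) = 34 + 63*S
p - m(-31, -28) = 467 - (34 + 63*(-31)) = 467 - (34 - 1953) = 467 - 1*(-1919) = 467 + 1919 = 2386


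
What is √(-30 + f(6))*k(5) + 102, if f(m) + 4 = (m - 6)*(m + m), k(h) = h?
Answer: 102 + 5*I*√34 ≈ 102.0 + 29.155*I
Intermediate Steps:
f(m) = -4 + 2*m*(-6 + m) (f(m) = -4 + (m - 6)*(m + m) = -4 + (-6 + m)*(2*m) = -4 + 2*m*(-6 + m))
√(-30 + f(6))*k(5) + 102 = √(-30 + (-4 - 12*6 + 2*6²))*5 + 102 = √(-30 + (-4 - 72 + 2*36))*5 + 102 = √(-30 + (-4 - 72 + 72))*5 + 102 = √(-30 - 4)*5 + 102 = √(-34)*5 + 102 = (I*√34)*5 + 102 = 5*I*√34 + 102 = 102 + 5*I*√34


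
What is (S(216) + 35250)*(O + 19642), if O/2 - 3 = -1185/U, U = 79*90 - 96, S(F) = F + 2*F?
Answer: 824509464066/1169 ≈ 7.0531e+8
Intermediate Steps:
S(F) = 3*F
U = 7014 (U = 7110 - 96 = 7014)
O = 6619/1169 (O = 6 + 2*(-1185/7014) = 6 + 2*(-1185*1/7014) = 6 + 2*(-395/2338) = 6 - 395/1169 = 6619/1169 ≈ 5.6621)
(S(216) + 35250)*(O + 19642) = (3*216 + 35250)*(6619/1169 + 19642) = (648 + 35250)*(22968117/1169) = 35898*(22968117/1169) = 824509464066/1169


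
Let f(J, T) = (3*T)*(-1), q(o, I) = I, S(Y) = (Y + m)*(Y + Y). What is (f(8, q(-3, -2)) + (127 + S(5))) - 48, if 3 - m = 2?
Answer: 145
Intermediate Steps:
m = 1 (m = 3 - 1*2 = 3 - 2 = 1)
S(Y) = 2*Y*(1 + Y) (S(Y) = (Y + 1)*(Y + Y) = (1 + Y)*(2*Y) = 2*Y*(1 + Y))
f(J, T) = -3*T
(f(8, q(-3, -2)) + (127 + S(5))) - 48 = (-3*(-2) + (127 + 2*5*(1 + 5))) - 48 = (6 + (127 + 2*5*6)) - 48 = (6 + (127 + 60)) - 48 = (6 + 187) - 48 = 193 - 48 = 145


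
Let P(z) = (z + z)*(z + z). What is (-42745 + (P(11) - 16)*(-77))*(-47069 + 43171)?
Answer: 307088338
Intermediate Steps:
P(z) = 4*z² (P(z) = (2*z)*(2*z) = 4*z²)
(-42745 + (P(11) - 16)*(-77))*(-47069 + 43171) = (-42745 + (4*11² - 16)*(-77))*(-47069 + 43171) = (-42745 + (4*121 - 16)*(-77))*(-3898) = (-42745 + (484 - 16)*(-77))*(-3898) = (-42745 + 468*(-77))*(-3898) = (-42745 - 36036)*(-3898) = -78781*(-3898) = 307088338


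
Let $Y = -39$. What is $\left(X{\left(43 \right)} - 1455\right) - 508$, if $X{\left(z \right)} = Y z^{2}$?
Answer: $-74074$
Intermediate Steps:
$X{\left(z \right)} = - 39 z^{2}$
$\left(X{\left(43 \right)} - 1455\right) - 508 = \left(- 39 \cdot 43^{2} - 1455\right) - 508 = \left(\left(-39\right) 1849 - 1455\right) - 508 = \left(-72111 - 1455\right) - 508 = -73566 - 508 = -74074$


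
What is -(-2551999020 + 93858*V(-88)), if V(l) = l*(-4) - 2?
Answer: 2519148720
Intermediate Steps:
V(l) = -2 - 4*l (V(l) = -4*l - 2 = -2 - 4*l)
-(-2551999020 + 93858*V(-88)) = -(-2552186736 + 33038016) = -93858/(1/(-27190 + (-2 + 352))) = -93858/(1/(-27190 + 350)) = -93858/(1/(-26840)) = -93858/(-1/26840) = -93858*(-26840) = 2519148720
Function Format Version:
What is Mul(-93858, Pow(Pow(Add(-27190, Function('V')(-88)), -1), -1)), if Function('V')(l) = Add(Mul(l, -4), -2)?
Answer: 2519148720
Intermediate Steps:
Function('V')(l) = Add(-2, Mul(-4, l)) (Function('V')(l) = Add(Mul(-4, l), -2) = Add(-2, Mul(-4, l)))
Mul(-93858, Pow(Pow(Add(-27190, Function('V')(-88)), -1), -1)) = Mul(-93858, Pow(Pow(Add(-27190, Add(-2, Mul(-4, -88))), -1), -1)) = Mul(-93858, Pow(Pow(Add(-27190, Add(-2, 352)), -1), -1)) = Mul(-93858, Pow(Pow(Add(-27190, 350), -1), -1)) = Mul(-93858, Pow(Pow(-26840, -1), -1)) = Mul(-93858, Pow(Rational(-1, 26840), -1)) = Mul(-93858, -26840) = 2519148720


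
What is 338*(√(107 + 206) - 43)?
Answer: -14534 + 338*√313 ≈ -8554.2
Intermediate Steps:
338*(√(107 + 206) - 43) = 338*(√313 - 43) = 338*(-43 + √313) = -14534 + 338*√313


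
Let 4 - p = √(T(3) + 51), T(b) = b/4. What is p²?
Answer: 271/4 - 12*√23 ≈ 10.200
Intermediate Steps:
T(b) = b/4 (T(b) = b*(¼) = b/4)
p = 4 - 3*√23/2 (p = 4 - √((¼)*3 + 51) = 4 - √(¾ + 51) = 4 - √(207/4) = 4 - 3*√23/2 ≈ -3.1937)
p² = (4 - 3*√23/2)²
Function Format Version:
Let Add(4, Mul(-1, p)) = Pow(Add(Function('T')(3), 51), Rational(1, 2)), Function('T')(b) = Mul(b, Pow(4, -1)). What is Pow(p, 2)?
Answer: Add(Rational(271, 4), Mul(-12, Pow(23, Rational(1, 2)))) ≈ 10.200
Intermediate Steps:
Function('T')(b) = Mul(Rational(1, 4), b) (Function('T')(b) = Mul(b, Rational(1, 4)) = Mul(Rational(1, 4), b))
p = Add(4, Mul(Rational(-3, 2), Pow(23, Rational(1, 2)))) (p = Add(4, Mul(-1, Pow(Add(Mul(Rational(1, 4), 3), 51), Rational(1, 2)))) = Add(4, Mul(-1, Pow(Add(Rational(3, 4), 51), Rational(1, 2)))) = Add(4, Mul(-1, Pow(Rational(207, 4), Rational(1, 2)))) = Add(4, Mul(-1, Mul(Rational(3, 2), Pow(23, Rational(1, 2))))) = Add(4, Mul(Rational(-3, 2), Pow(23, Rational(1, 2)))) ≈ -3.1937)
Pow(p, 2) = Pow(Add(4, Mul(Rational(-3, 2), Pow(23, Rational(1, 2)))), 2)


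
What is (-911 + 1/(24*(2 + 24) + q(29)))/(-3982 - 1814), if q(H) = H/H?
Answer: 284687/1811250 ≈ 0.15718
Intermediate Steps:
q(H) = 1
(-911 + 1/(24*(2 + 24) + q(29)))/(-3982 - 1814) = (-911 + 1/(24*(2 + 24) + 1))/(-3982 - 1814) = (-911 + 1/(24*26 + 1))/(-5796) = (-911 + 1/(624 + 1))*(-1/5796) = (-911 + 1/625)*(-1/5796) = -569374/625*(-1/5796) = 284687/1811250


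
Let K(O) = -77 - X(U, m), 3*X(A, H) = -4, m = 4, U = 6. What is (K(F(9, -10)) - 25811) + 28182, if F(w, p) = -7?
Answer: 6886/3 ≈ 2295.3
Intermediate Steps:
X(A, H) = -4/3 (X(A, H) = (1/3)*(-4) = -4/3)
K(O) = -227/3 (K(O) = -77 - 1*(-4/3) = -77 + 4/3 = -227/3)
(K(F(9, -10)) - 25811) + 28182 = (-227/3 - 25811) + 28182 = -77660/3 + 28182 = 6886/3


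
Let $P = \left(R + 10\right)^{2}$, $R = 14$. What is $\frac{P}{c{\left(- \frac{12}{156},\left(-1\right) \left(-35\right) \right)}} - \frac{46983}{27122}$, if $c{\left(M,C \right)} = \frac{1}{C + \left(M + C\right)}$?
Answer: $\frac{14200034469}{352586} \approx 40274.0$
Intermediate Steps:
$c{\left(M,C \right)} = \frac{1}{M + 2 C}$ ($c{\left(M,C \right)} = \frac{1}{C + \left(C + M\right)} = \frac{1}{M + 2 C}$)
$P = 576$ ($P = \left(14 + 10\right)^{2} = 24^{2} = 576$)
$\frac{P}{c{\left(- \frac{12}{156},\left(-1\right) \left(-35\right) \right)}} - \frac{46983}{27122} = \frac{576}{\frac{1}{- \frac{12}{156} + 2 \left(\left(-1\right) \left(-35\right)\right)}} - \frac{46983}{27122} = \frac{576}{\frac{1}{\left(-12\right) \frac{1}{156} + 2 \cdot 35}} - \frac{46983}{27122} = \frac{576}{\frac{1}{- \frac{1}{13} + 70}} - \frac{46983}{27122} = \frac{576}{\frac{1}{\frac{909}{13}}} - \frac{46983}{27122} = \frac{576}{\frac{13}{909}} - \frac{46983}{27122} = 576 \cdot \frac{909}{13} - \frac{46983}{27122} = \frac{523584}{13} - \frac{46983}{27122} = \frac{14200034469}{352586}$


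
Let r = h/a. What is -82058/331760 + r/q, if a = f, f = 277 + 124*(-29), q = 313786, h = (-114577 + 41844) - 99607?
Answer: -1940968161413/7852576234360 ≈ -0.24718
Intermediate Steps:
h = -172340 (h = -72733 - 99607 = -172340)
f = -3319 (f = 277 - 3596 = -3319)
a = -3319
r = 172340/3319 (r = -172340/(-3319) = -172340*(-1/3319) = 172340/3319 ≈ 51.925)
-82058/331760 + r/q = -82058/331760 + (172340/3319)/313786 = -82058*1/331760 + (172340/3319)*(1/313786) = -41029/165880 + 86170/520727867 = -1940968161413/7852576234360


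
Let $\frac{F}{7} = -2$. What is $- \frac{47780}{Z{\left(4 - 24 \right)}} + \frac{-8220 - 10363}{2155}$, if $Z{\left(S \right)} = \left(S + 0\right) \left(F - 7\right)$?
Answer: $- \frac{5538538}{45255} \approx -122.39$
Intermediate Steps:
$F = -14$ ($F = 7 \left(-2\right) = -14$)
$Z{\left(S \right)} = - 21 S$ ($Z{\left(S \right)} = \left(S + 0\right) \left(-14 - 7\right) = S \left(-21\right) = - 21 S$)
$- \frac{47780}{Z{\left(4 - 24 \right)}} + \frac{-8220 - 10363}{2155} = - \frac{47780}{\left(-21\right) \left(4 - 24\right)} + \frac{-8220 - 10363}{2155} = - \frac{47780}{\left(-21\right) \left(4 - 24\right)} + \left(-8220 - 10363\right) \frac{1}{2155} = - \frac{47780}{\left(-21\right) \left(-20\right)} - \frac{18583}{2155} = - \frac{47780}{420} - \frac{18583}{2155} = \left(-47780\right) \frac{1}{420} - \frac{18583}{2155} = - \frac{2389}{21} - \frac{18583}{2155} = - \frac{5538538}{45255}$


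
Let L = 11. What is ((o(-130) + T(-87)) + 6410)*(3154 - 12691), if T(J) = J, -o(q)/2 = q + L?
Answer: -62572257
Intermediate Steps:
o(q) = -22 - 2*q (o(q) = -2*(q + 11) = -2*(11 + q) = -22 - 2*q)
((o(-130) + T(-87)) + 6410)*(3154 - 12691) = (((-22 - 2*(-130)) - 87) + 6410)*(3154 - 12691) = (((-22 + 260) - 87) + 6410)*(-9537) = ((238 - 87) + 6410)*(-9537) = (151 + 6410)*(-9537) = 6561*(-9537) = -62572257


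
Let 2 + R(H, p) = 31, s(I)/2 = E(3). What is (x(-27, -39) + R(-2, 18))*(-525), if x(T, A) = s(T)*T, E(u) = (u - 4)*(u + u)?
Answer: -185325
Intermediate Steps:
E(u) = 2*u*(-4 + u) (E(u) = (-4 + u)*(2*u) = 2*u*(-4 + u))
s(I) = -12 (s(I) = 2*(2*3*(-4 + 3)) = 2*(2*3*(-1)) = 2*(-6) = -12)
x(T, A) = -12*T
R(H, p) = 29 (R(H, p) = -2 + 31 = 29)
(x(-27, -39) + R(-2, 18))*(-525) = (-12*(-27) + 29)*(-525) = (324 + 29)*(-525) = 353*(-525) = -185325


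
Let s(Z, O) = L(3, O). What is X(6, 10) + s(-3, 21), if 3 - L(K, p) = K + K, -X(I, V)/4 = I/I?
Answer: -7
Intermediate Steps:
X(I, V) = -4 (X(I, V) = -4*I/I = -4*1 = -4)
L(K, p) = 3 - 2*K (L(K, p) = 3 - (K + K) = 3 - 2*K)
s(Z, O) = -3 (s(Z, O) = 3 - 2*3 = 3 - 6 = -3)
X(6, 10) + s(-3, 21) = -4 - 3 = -7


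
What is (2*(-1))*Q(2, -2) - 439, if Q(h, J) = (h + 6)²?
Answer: -567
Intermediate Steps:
Q(h, J) = (6 + h)²
(2*(-1))*Q(2, -2) - 439 = (2*(-1))*(6 + 2)² - 439 = -2*8² - 439 = -2*64 - 439 = -128 - 439 = -567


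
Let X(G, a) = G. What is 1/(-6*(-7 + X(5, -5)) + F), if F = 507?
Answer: 1/519 ≈ 0.0019268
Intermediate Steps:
1/(-6*(-7 + X(5, -5)) + F) = 1/(-6*(-7 + 5) + 507) = 1/(-6*(-2) + 507) = 1/(12 + 507) = 1/519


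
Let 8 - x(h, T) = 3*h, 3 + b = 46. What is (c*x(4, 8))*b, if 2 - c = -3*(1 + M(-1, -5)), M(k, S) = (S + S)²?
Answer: -52460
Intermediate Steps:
b = 43 (b = -3 + 46 = 43)
M(k, S) = 4*S² (M(k, S) = (2*S)² = 4*S²)
c = 305 (c = 2 - (-3)*(1 + 4*(-5)²) = 2 - (-3)*(1 + 4*25) = 2 - (-3)*(1 + 100) = 2 - (-3)*101 = 2 - 1*(-303) = 2 + 303 = 305)
x(h, T) = 8 - 3*h
(c*x(4, 8))*b = (305*(8 - 3*4))*43 = (305*(8 - 12))*43 = (305*(-4))*43 = -1220*43 = -52460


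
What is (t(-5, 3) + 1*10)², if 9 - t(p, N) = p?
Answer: 576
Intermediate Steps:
t(p, N) = 9 - p
(t(-5, 3) + 1*10)² = ((9 - 1*(-5)) + 1*10)² = ((9 + 5) + 10)² = (14 + 10)² = 24² = 576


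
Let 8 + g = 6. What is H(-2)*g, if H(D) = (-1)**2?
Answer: -2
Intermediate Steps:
g = -2 (g = -8 + 6 = -2)
H(D) = 1
H(-2)*g = 1*(-2) = -2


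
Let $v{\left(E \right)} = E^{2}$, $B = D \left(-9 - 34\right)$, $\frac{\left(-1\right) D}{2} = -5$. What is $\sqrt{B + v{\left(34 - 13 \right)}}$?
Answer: $\sqrt{11} \approx 3.3166$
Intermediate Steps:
$D = 10$ ($D = \left(-2\right) \left(-5\right) = 10$)
$B = -430$ ($B = 10 \left(-9 - 34\right) = 10 \left(-43\right) = -430$)
$\sqrt{B + v{\left(34 - 13 \right)}} = \sqrt{-430 + \left(34 - 13\right)^{2}} = \sqrt{-430 + 21^{2}} = \sqrt{-430 + 441} = \sqrt{11}$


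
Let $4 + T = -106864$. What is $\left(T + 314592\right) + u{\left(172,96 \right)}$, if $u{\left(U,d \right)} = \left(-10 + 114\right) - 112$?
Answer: $207716$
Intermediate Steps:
$T = -106868$ ($T = -4 - 106864 = -106868$)
$u{\left(U,d \right)} = -8$ ($u{\left(U,d \right)} = 104 - 112 = -8$)
$\left(T + 314592\right) + u{\left(172,96 \right)} = \left(-106868 + 314592\right) - 8 = 207724 - 8 = 207716$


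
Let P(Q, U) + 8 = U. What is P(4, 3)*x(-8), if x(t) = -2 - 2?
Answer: 20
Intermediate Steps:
x(t) = -4
P(Q, U) = -8 + U
P(4, 3)*x(-8) = (-8 + 3)*(-4) = -5*(-4) = 20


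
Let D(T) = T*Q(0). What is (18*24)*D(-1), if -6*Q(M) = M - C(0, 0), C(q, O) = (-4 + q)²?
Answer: -1152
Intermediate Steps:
Q(M) = 8/3 - M/6 (Q(M) = -(M - (-4 + 0)²)/6 = -(M - 1*(-4)²)/6 = -(M - 1*16)/6 = -(M - 16)/6 = -(-16 + M)/6 = 8/3 - M/6)
D(T) = 8*T/3 (D(T) = T*(8/3 - ⅙*0) = T*(8/3 + 0) = T*(8/3) = 8*T/3)
(18*24)*D(-1) = (18*24)*((8/3)*(-1)) = 432*(-8/3) = -1152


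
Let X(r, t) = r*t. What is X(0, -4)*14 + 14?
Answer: 14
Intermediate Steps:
X(0, -4)*14 + 14 = (0*(-4))*14 + 14 = 0*14 + 14 = 0 + 14 = 14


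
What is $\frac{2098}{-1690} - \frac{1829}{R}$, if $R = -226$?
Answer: $\frac{1308431}{190970} \approx 6.8515$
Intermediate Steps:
$\frac{2098}{-1690} - \frac{1829}{R} = \frac{2098}{-1690} - \frac{1829}{-226} = 2098 \left(- \frac{1}{1690}\right) - - \frac{1829}{226} = - \frac{1049}{845} + \frac{1829}{226} = \frac{1308431}{190970}$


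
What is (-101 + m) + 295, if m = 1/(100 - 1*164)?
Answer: 12415/64 ≈ 193.98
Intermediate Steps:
m = -1/64 (m = 1/(100 - 164) = 1/(-64) = -1/64 ≈ -0.015625)
(-101 + m) + 295 = (-101 - 1/64) + 295 = -6465/64 + 295 = 12415/64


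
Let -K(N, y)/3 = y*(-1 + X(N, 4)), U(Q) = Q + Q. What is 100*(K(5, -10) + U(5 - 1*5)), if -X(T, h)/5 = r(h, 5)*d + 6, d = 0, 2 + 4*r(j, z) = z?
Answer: -93000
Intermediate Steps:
r(j, z) = -½ + z/4
U(Q) = 2*Q
X(T, h) = -30 (X(T, h) = -5*((-½ + (¼)*5)*0 + 6) = -5*((-½ + 5/4)*0 + 6) = -5*((¾)*0 + 6) = -5*(0 + 6) = -5*6 = -30)
K(N, y) = 93*y (K(N, y) = -3*y*(-1 - 30) = -3*y*(-31) = -(-93)*y = 93*y)
100*(K(5, -10) + U(5 - 1*5)) = 100*(93*(-10) + 2*(5 - 1*5)) = 100*(-930 + 2*(5 - 5)) = 100*(-930 + 2*0) = 100*(-930 + 0) = 100*(-930) = -93000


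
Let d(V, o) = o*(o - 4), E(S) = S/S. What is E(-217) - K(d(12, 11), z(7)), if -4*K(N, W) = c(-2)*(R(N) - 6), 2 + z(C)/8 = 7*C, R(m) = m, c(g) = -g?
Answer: 73/2 ≈ 36.500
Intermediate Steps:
E(S) = 1
d(V, o) = o*(-4 + o)
z(C) = -16 + 56*C (z(C) = -16 + 8*(7*C) = -16 + 56*C)
K(N, W) = 3 - N/2 (K(N, W) = -(-1*(-2))*(N - 6)/4 = -(-6 + N)/2 = -(-12 + 2*N)/4 = 3 - N/2)
E(-217) - K(d(12, 11), z(7)) = 1 - (3 - 11*(-4 + 11)/2) = 1 - (3 - 11*7/2) = 1 - (3 - 1/2*77) = 1 - (3 - 77/2) = 1 - 1*(-71/2) = 1 + 71/2 = 73/2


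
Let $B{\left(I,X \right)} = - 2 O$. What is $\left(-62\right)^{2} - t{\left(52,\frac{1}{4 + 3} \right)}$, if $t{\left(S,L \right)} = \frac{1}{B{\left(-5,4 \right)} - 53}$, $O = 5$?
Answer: $\frac{242173}{63} \approx 3844.0$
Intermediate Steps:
$B{\left(I,X \right)} = -10$ ($B{\left(I,X \right)} = \left(-2\right) 5 = -10$)
$t{\left(S,L \right)} = - \frac{1}{63}$ ($t{\left(S,L \right)} = \frac{1}{-10 - 53} = \frac{1}{-63} = - \frac{1}{63}$)
$\left(-62\right)^{2} - t{\left(52,\frac{1}{4 + 3} \right)} = \left(-62\right)^{2} - - \frac{1}{63} = 3844 + \frac{1}{63} = \frac{242173}{63}$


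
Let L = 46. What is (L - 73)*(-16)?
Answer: 432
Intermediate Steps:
(L - 73)*(-16) = (46 - 73)*(-16) = -27*(-16) = 432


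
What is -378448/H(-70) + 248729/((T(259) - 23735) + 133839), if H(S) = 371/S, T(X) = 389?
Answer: 418171731277/5856129 ≈ 71408.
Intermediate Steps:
-378448/H(-70) + 248729/((T(259) - 23735) + 133839) = -378448/(371/(-70)) + 248729/((389 - 23735) + 133839) = -378448/(371*(-1/70)) + 248729/(-23346 + 133839) = -378448/(-53/10) + 248729/110493 = -378448*(-10/53) + 248729*(1/110493) = 3784480/53 + 248729/110493 = 418171731277/5856129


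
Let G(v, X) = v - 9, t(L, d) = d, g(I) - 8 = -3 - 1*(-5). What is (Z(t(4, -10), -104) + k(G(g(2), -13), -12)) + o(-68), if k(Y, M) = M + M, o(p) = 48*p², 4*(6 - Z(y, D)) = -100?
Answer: 221959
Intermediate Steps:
g(I) = 10 (g(I) = 8 + (-3 - 1*(-5)) = 8 + (-3 + 5) = 8 + 2 = 10)
Z(y, D) = 31 (Z(y, D) = 6 - ¼*(-100) = 6 + 25 = 31)
G(v, X) = -9 + v
k(Y, M) = 2*M
(Z(t(4, -10), -104) + k(G(g(2), -13), -12)) + o(-68) = (31 + 2*(-12)) + 48*(-68)² = (31 - 24) + 48*4624 = 7 + 221952 = 221959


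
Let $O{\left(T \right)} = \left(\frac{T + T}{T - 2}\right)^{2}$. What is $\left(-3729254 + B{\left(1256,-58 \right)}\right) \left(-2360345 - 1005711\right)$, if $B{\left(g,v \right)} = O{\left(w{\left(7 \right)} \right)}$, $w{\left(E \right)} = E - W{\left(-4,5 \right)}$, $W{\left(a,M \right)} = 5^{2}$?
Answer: $\frac{313821672405064}{25} \approx 1.2553 \cdot 10^{13}$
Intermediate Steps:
$W{\left(a,M \right)} = 25$
$w{\left(E \right)} = -25 + E$ ($w{\left(E \right)} = E - 25 = -25 + E$)
$O{\left(T \right)} = \frac{4 T^{2}}{\left(-2 + T\right)^{2}}$ ($O{\left(T \right)} = \left(\frac{2 T}{-2 + T}\right)^{2} = \frac{4 T^{2}}{\left(-2 + T\right)^{2}}$)
$B{\left(g,v \right)} = \frac{81}{25}$ ($B{\left(g,v \right)} = \frac{4 \left(-25 + 7\right)^{2}}{\left(-2 + \left(-25 + 7\right)\right)^{2}} = \frac{4 \left(-18\right)^{2}}{\left(-2 - 18\right)^{2}} = 4 \cdot 324 \cdot \frac{1}{400} = \frac{81}{25}$)
$\left(-3729254 + B{\left(1256,-58 \right)}\right) \left(-2360345 - 1005711\right) = \left(-3729254 + \frac{81}{25}\right) \left(-2360345 - 1005711\right) = \left(- \frac{93231269}{25}\right) \left(-3366056\right) = \frac{313821672405064}{25}$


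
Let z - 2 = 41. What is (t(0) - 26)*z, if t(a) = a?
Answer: -1118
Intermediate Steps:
z = 43 (z = 2 + 41 = 43)
(t(0) - 26)*z = (0 - 26)*43 = -26*43 = -1118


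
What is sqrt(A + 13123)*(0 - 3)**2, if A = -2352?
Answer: 9*sqrt(10771) ≈ 934.05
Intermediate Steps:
sqrt(A + 13123)*(0 - 3)**2 = sqrt(-2352 + 13123)*(0 - 3)**2 = sqrt(10771)*(-3)**2 = sqrt(10771)*9 = 9*sqrt(10771)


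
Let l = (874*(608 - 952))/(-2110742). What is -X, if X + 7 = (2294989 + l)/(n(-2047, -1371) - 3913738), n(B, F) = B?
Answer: 31350306504892/4132605931235 ≈ 7.5861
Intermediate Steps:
l = 150328/1055371 (l = (874*(-344))*(-1/2110742) = -300656*(-1/2110742) = 150328/1055371 ≈ 0.14244)
X = -31350306504892/4132605931235 (X = -7 + (2294989 + 150328/1055371)/(-2047 - 3913738) = -7 + (2422064986247/1055371)/(-3915785) = -7 + (2422064986247/1055371)*(-1/3915785) = -7 - 2422064986247/4132605931235 = -31350306504892/4132605931235 ≈ -7.5861)
-X = -1*(-31350306504892/4132605931235) = 31350306504892/4132605931235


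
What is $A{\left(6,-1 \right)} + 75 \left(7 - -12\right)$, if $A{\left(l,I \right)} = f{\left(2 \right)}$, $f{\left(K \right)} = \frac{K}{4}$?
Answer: $\frac{2851}{2} \approx 1425.5$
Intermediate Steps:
$f{\left(K \right)} = \frac{K}{4}$ ($f{\left(K \right)} = K \frac{1}{4} = \frac{K}{4}$)
$A{\left(l,I \right)} = \frac{1}{2}$ ($A{\left(l,I \right)} = \frac{1}{4} \cdot 2 = \frac{1}{2}$)
$A{\left(6,-1 \right)} + 75 \left(7 - -12\right) = \frac{1}{2} + 75 \left(7 - -12\right) = \frac{1}{2} + 75 \left(7 + 12\right) = \frac{1}{2} + 75 \cdot 19 = \frac{1}{2} + 1425 = \frac{2851}{2}$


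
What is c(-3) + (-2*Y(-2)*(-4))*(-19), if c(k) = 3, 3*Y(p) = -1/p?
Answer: -67/3 ≈ -22.333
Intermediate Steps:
Y(p) = -1/(3*p) (Y(p) = (-1/p)/3 = -1/(3*p))
c(-3) + (-2*Y(-2)*(-4))*(-19) = 3 + (-(-2)/(3*(-2))*(-4))*(-19) = 3 + (-(-2)*(-1)/(3*2)*(-4))*(-19) = 3 + (-2*1/6*(-4))*(-19) = 3 - 1/3*(-4)*(-19) = 3 + (4/3)*(-19) = 3 - 76/3 = -67/3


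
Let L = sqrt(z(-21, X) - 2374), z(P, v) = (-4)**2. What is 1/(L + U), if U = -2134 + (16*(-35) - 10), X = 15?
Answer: -1352/3656987 - 3*I*sqrt(262)/7313974 ≈ -0.0003697 - 6.6392e-6*I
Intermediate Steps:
z(P, v) = 16
U = -2704 (U = -2134 + (-560 - 10) = -2134 - 570 = -2704)
L = 3*I*sqrt(262) (L = sqrt(16 - 2374) = sqrt(-2358) = 3*I*sqrt(262) ≈ 48.559*I)
1/(L + U) = 1/(3*I*sqrt(262) - 2704) = 1/(-2704 + 3*I*sqrt(262))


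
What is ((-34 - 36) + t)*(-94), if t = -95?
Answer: 15510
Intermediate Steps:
((-34 - 36) + t)*(-94) = ((-34 - 36) - 95)*(-94) = (-70 - 95)*(-94) = -165*(-94) = 15510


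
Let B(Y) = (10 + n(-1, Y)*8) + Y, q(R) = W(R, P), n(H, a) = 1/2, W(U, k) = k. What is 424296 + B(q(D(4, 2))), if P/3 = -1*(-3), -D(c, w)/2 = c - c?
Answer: 424319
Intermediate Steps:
D(c, w) = 0 (D(c, w) = -2*(c - c) = -2*0 = 0)
P = 9 (P = 3*(-1*(-3)) = 3*3 = 9)
n(H, a) = ½
q(R) = 9
B(Y) = 14 + Y (B(Y) = (10 + (½)*8) + Y = (10 + 4) + Y = 14 + Y)
424296 + B(q(D(4, 2))) = 424296 + (14 + 9) = 424296 + 23 = 424319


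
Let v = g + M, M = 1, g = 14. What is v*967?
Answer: 14505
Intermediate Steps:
v = 15 (v = 14 + 1 = 15)
v*967 = 15*967 = 14505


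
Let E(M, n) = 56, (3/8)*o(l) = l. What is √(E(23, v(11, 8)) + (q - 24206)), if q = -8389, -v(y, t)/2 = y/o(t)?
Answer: I*√32539 ≈ 180.39*I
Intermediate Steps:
o(l) = 8*l/3
v(y, t) = -3*y/(4*t) (v(y, t) = -2*y/(8*t/3) = -2*y*3/(8*t) = -3*y/(4*t))
√(E(23, v(11, 8)) + (q - 24206)) = √(56 + (-8389 - 24206)) = √(56 - 32595) = √(-32539) = I*√32539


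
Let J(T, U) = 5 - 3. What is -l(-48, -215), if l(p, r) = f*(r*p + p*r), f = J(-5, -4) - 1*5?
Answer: 61920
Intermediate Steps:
J(T, U) = 2
f = -3 (f = 2 - 1*5 = 2 - 5 = -3)
l(p, r) = -6*p*r (l(p, r) = -3*(r*p + p*r) = -3*(p*r + p*r) = -6*p*r)
-l(-48, -215) = -(-6)*(-48)*(-215) = -1*(-61920) = 61920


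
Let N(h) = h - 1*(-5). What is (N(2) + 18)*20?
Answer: 500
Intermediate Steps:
N(h) = 5 + h (N(h) = h + 5 = 5 + h)
(N(2) + 18)*20 = ((5 + 2) + 18)*20 = (7 + 18)*20 = 25*20 = 500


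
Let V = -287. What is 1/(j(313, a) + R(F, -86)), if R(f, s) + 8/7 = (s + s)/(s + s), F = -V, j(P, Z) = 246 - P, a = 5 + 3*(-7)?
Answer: -7/470 ≈ -0.014894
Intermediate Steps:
a = -16 (a = 5 - 21 = -16)
F = 287 (F = -1*(-287) = 287)
R(f, s) = -1/7 (R(f, s) = -8/7 + (s + s)/(s + s) = -8/7 + (2*s)/((2*s)) = -8/7 + (2*s)*(1/(2*s)) = -8/7 + 1 = -1/7)
1/(j(313, a) + R(F, -86)) = 1/((246 - 1*313) - 1/7) = 1/((246 - 313) - 1/7) = 1/(-67 - 1/7) = 1/(-470/7) = -7/470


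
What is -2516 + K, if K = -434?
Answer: -2950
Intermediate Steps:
-2516 + K = -2516 - 434 = -2950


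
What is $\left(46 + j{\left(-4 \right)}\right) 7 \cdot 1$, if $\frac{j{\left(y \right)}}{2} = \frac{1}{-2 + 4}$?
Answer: $329$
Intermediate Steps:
$j{\left(y \right)} = 1$ ($j{\left(y \right)} = \frac{2}{-2 + 4} = \frac{2}{2} = 2 \cdot \frac{1}{2} = 1$)
$\left(46 + j{\left(-4 \right)}\right) 7 \cdot 1 = \left(46 + 1\right) 7 \cdot 1 = 47 \cdot 7 = 329$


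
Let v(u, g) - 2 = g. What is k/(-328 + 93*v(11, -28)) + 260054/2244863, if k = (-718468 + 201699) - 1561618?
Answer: 4666408184265/6164393798 ≈ 756.99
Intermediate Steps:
v(u, g) = 2 + g
k = -2078387 (k = -516769 - 1561618 = -2078387)
k/(-328 + 93*v(11, -28)) + 260054/2244863 = -2078387/(-328 + 93*(2 - 28)) + 260054/2244863 = -2078387/(-328 + 93*(-26)) + 260054*(1/2244863) = -2078387/(-328 - 2418) + 260054/2244863 = -2078387/(-2746) + 260054/2244863 = -2078387*(-1/2746) + 260054/2244863 = 2078387/2746 + 260054/2244863 = 4666408184265/6164393798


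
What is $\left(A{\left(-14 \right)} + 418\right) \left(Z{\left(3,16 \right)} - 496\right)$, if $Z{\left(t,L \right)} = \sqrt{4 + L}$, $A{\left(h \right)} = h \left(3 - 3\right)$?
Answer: $-207328 + 836 \sqrt{5} \approx -2.0546 \cdot 10^{5}$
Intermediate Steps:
$A{\left(h \right)} = 0$ ($A{\left(h \right)} = h 0 = 0$)
$\left(A{\left(-14 \right)} + 418\right) \left(Z{\left(3,16 \right)} - 496\right) = \left(0 + 418\right) \left(\sqrt{4 + 16} - 496\right) = 418 \left(\sqrt{20} - 496\right) = 418 \left(2 \sqrt{5} - 496\right) = 418 \left(-496 + 2 \sqrt{5}\right) = -207328 + 836 \sqrt{5}$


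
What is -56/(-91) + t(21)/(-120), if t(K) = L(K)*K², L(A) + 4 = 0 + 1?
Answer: 6053/520 ≈ 11.640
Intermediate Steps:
L(A) = -3 (L(A) = -4 + (0 + 1) = -4 + 1 = -3)
t(K) = -3*K²
-56/(-91) + t(21)/(-120) = -56/(-91) - 3*21²/(-120) = -56*(-1/91) - 3*441*(-1/120) = 8/13 - 1323*(-1/120) = 8/13 + 441/40 = 6053/520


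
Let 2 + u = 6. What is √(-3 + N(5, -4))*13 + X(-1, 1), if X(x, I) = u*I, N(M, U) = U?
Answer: 4 + 13*I*√7 ≈ 4.0 + 34.395*I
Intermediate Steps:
u = 4 (u = -2 + 6 = 4)
X(x, I) = 4*I
√(-3 + N(5, -4))*13 + X(-1, 1) = √(-3 - 4)*13 + 4*1 = √(-7)*13 + 4 = (I*√7)*13 + 4 = 13*I*√7 + 4 = 4 + 13*I*√7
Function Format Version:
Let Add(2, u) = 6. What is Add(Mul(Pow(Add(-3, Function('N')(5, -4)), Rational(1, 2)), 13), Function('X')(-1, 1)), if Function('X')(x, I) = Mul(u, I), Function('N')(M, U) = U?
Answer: Add(4, Mul(13, I, Pow(7, Rational(1, 2)))) ≈ Add(4.0000, Mul(34.395, I))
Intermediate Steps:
u = 4 (u = Add(-2, 6) = 4)
Function('X')(x, I) = Mul(4, I)
Add(Mul(Pow(Add(-3, Function('N')(5, -4)), Rational(1, 2)), 13), Function('X')(-1, 1)) = Add(Mul(Pow(Add(-3, -4), Rational(1, 2)), 13), Mul(4, 1)) = Add(Mul(Pow(-7, Rational(1, 2)), 13), 4) = Add(Mul(Mul(I, Pow(7, Rational(1, 2))), 13), 4) = Add(Mul(13, I, Pow(7, Rational(1, 2))), 4) = Add(4, Mul(13, I, Pow(7, Rational(1, 2))))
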